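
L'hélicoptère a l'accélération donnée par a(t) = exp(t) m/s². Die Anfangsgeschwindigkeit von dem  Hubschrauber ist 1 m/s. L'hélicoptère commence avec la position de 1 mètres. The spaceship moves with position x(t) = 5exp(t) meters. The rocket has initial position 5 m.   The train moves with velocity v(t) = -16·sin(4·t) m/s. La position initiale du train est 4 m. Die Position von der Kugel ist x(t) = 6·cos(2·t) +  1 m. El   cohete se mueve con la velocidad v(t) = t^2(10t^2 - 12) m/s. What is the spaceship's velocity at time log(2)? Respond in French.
Nous devons dériver notre équation de la position x(t) = 5·exp(t) 1 fois. La dérivée de la position donne la vitesse: v(t) = 5·exp(t). Nous avons la vitesse v(t) = 5·exp(t). En substituant t = log(2): v(log(2)) = 10.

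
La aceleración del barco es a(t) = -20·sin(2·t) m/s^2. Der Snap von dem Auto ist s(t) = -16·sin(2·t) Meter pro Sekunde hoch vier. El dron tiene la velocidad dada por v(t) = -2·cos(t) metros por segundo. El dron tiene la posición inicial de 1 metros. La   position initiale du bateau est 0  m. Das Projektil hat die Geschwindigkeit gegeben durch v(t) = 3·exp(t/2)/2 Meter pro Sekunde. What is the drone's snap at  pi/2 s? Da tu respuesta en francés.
En partant de la vitesse v(t) = -2·cos(t), nous prenons 3 dérivées. La dérivée de la vitesse donne l'accélération: a(t) = 2·sin(t). En prenant d/dt de a(t), nous trouvons j(t) = 2·cos(t). En prenant d/dt de j(t), nous trouvons s(t) = -2·sin(t). De l'équation du snap s(t) = -2·sin(t), nous substituons t = pi/2 pour obtenir s = -2.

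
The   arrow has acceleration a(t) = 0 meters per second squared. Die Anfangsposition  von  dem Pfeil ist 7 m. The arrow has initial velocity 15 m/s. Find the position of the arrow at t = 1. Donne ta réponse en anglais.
We need to integrate our acceleration equation a(t) = 0 2 times. Taking ∫a(t)dt and applying v(0) = 15, we find v(t) = 15. Taking ∫v(t)dt and applying x(0) = 7, we find x(t) = 15·t + 7. From the given position equation x(t) = 15·t + 7, we substitute t = 1 to get x = 22.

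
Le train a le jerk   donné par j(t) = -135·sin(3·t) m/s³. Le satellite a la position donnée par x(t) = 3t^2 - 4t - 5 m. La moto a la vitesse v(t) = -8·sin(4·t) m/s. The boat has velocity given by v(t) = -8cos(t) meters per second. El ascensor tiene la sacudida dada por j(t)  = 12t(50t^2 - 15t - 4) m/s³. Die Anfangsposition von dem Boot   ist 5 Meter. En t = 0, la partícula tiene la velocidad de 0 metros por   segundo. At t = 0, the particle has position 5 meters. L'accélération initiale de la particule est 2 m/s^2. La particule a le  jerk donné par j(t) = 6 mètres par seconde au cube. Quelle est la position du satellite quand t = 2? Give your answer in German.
Mit x(t) = 3·t^2 - 4·t - 5 und Einsetzen von t = 2, finden wir x = -1.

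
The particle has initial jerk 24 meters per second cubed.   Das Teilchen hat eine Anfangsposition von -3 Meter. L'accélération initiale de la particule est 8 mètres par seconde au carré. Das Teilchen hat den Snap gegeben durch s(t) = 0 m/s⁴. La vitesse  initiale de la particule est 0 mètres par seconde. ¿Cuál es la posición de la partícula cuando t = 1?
Necesitamos integrar nuestra ecuación del snap s(t) = 0 4 veces. La antiderivada del snap, con j(0) = 24, da la sacudida: j(t) = 24. Tomando ∫j(t)dt y aplicando a(0) = 8, encontramos a(t) = 24·t + 8. Tomando ∫a(t)dt y aplicando v(0) = 0, encontramos v(t) = 4·t·(3·t + 2). Tomando ∫v(t)dt y aplicando x(0) = -3, encontramos x(t) = 4·t^3 + 4·t^2 - 3. Usando x(t) = 4·t^3 + 4·t^2 - 3 y sustituyendo t = 1, encontramos x = 5.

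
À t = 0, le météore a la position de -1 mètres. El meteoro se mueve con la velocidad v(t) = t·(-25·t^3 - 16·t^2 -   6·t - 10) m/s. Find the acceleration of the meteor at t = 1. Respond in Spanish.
Partiendo de la velocidad v(t) = t·(-25·t^3 - 16·t^2 - 6·t - 10), tomamos 1 derivada. La derivada de la velocidad da la aceleración: a(t) = -25·t^3 - 16·t^2 + t·(-75·t^2 - 32·t - 6) - 6·t - 10. Tenemos la aceleración a(t) = -25·t^3 - 16·t^2 + t·(-75·t^2 - 32·t - 6) - 6·t - 10. Sustituyendo t = 1: a(1) = -170.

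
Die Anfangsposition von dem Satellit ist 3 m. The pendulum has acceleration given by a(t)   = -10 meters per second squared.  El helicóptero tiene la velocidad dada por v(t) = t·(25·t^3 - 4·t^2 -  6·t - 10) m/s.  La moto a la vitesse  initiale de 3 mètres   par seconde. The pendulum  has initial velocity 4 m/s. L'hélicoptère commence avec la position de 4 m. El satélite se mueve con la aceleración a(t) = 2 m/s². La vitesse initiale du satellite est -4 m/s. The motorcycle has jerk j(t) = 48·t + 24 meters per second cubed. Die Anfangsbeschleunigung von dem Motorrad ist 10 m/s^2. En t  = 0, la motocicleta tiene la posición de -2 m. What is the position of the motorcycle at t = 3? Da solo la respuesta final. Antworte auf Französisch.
La position à t = 3 est x = 322.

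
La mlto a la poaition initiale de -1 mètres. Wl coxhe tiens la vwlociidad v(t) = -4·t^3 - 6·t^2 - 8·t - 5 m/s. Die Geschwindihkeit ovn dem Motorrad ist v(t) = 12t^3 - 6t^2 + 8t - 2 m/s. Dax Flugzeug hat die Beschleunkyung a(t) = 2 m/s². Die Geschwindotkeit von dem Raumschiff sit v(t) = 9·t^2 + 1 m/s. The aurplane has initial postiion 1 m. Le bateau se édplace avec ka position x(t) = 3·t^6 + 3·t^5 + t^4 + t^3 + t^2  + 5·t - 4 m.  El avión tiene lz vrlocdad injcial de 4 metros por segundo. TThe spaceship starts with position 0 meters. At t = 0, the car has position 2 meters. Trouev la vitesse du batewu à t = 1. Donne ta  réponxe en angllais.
Starting from position x(t) = 3·t^6 + 3·t^5 + t^4 + t^3 + t^2 + 5·t - 4, we take 1 derivative. Taking d/dt of x(t), we find v(t) = 18·t^5 + 15·t^4 + 4·t^3 + 3·t^2 + 2·t + 5. We have velocity v(t) = 18·t^5 + 15·t^4 + 4·t^3 + 3·t^2 + 2·t + 5. Substituting t = 1: v(1) = 47.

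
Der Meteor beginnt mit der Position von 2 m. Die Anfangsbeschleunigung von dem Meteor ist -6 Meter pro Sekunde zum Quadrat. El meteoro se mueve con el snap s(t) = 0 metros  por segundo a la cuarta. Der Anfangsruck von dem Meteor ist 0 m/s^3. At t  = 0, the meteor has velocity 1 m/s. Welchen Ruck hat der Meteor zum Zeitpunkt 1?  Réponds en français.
Nous devons intégrer notre équation du snap s(t) = 0 1 fois. La primitive du snap est le jerk. En utilisant j(0) = 0, nous obtenons j(t) = 0. De l'équation du jerk j(t) = 0, nous substituons t = 1 pour obtenir j = 0.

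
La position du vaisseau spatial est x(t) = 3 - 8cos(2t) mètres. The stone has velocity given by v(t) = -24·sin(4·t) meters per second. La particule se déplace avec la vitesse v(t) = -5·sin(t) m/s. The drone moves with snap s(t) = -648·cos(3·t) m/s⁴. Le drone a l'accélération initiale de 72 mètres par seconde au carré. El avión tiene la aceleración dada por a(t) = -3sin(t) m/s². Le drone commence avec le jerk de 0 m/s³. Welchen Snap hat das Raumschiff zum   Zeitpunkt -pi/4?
Um dies zu lösen, müssen wir 4 Ableitungen unserer Gleichung für die Position x(t) = 3 - 8·cos(2·t) nehmen. Durch Ableiten von der Position erhalten wir die Geschwindigkeit: v(t) = 16·sin(2·t). Durch Ableiten von der Geschwindigkeit erhalten wir die Beschleunigung: a(t) = 32·cos(2·t). Die Ableitung von der Beschleunigung ergibt den Ruck: j(t) = -64·sin(2·t). Mit d/dt von j(t) finden wir s(t) = -128·cos(2·t). Mit s(t) = -128·cos(2·t) und Einsetzen von t = -pi/4, finden wir s = 0.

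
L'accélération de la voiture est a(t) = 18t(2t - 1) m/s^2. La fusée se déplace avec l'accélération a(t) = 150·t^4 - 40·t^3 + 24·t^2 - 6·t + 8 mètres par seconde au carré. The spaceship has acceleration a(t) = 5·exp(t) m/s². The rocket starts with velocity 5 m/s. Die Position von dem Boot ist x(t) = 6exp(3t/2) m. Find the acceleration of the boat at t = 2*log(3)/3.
We must differentiate our position equation x(t) = 6·exp(3·t/2) 2 times. Differentiating position, we get velocity: v(t) = 9·exp(3·t/2). Differentiating velocity, we get acceleration: a(t) = 27·exp(3·t/2)/2. From the given acceleration equation a(t) = 27·exp(3·t/2)/2, we substitute t = 2*log(3)/3 to get a = 81/2.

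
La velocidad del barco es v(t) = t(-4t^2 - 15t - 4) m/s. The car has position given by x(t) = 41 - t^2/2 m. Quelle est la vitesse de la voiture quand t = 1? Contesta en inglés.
We must differentiate our position equation x(t) = 41 - t^2/2 1 time. Taking d/dt of x(t), we find v(t) = -t. From the given velocity equation v(t) = -t, we substitute t = 1 to get v = -1.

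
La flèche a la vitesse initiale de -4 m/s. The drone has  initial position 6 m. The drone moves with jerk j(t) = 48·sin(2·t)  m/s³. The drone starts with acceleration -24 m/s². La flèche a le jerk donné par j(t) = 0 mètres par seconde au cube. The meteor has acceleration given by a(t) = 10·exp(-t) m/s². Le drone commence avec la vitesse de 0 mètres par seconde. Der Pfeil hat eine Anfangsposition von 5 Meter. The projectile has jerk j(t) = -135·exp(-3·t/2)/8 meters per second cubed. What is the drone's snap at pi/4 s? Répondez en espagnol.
Para resolver esto, necesitamos tomar 1 derivada de nuestra ecuación de la sacudida j(t) = 48·sin(2·t). Tomando d/dt de j(t), encontramos s(t) = 96·cos(2·t). Usando s(t) = 96·cos(2·t) y sustituyendo t = pi/4, encontramos s = 0.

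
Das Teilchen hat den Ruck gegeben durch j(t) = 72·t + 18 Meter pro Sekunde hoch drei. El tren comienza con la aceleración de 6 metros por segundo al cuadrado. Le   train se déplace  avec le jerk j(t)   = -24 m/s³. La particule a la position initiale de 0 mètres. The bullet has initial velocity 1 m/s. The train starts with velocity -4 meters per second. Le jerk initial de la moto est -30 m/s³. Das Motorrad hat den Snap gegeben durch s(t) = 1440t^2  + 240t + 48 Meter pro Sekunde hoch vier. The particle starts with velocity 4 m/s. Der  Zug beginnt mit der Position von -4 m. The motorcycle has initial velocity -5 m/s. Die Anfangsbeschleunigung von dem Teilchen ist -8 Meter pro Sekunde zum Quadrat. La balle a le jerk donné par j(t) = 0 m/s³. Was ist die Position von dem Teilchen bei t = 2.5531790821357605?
Wir müssen unsere Gleichung für den Ruck j(t) = 72·t + 18 3-mal integrieren. Das Integral von dem Ruck, mit a(0) = -8, ergibt die Beschleunigung: a(t) = 36·t^2 + 18·t - 8. Die Stammfunktion von der Beschleunigung, mit v(0) = 4, ergibt die Geschwindigkeit: v(t) = 12·t^3 + 9·t^2 - 8·t + 4. Mit ∫v(t)dt und Anwendung von x(0) = 0, finden wir x(t) = 3·t^4 + 3·t^3 - 4·t^2 + 4·t. Wir haben die Position x(t) = 3·t^4 + 3·t^3 - 4·t^2 + 4·t. Durch Einsetzen von t = 2.5531790821357605: x(2.5531790821357605) = 161.549492795776.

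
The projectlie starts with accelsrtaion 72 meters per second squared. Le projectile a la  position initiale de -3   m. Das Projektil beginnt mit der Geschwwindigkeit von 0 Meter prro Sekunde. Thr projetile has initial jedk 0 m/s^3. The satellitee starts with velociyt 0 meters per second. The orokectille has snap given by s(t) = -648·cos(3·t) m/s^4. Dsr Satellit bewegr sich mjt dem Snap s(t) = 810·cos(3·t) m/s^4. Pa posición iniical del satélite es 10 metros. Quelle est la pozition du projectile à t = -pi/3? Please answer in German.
Um dies zu lösen, müssen wir 4 Stammfunktionen unserer Gleichung für den Snap s(t) = -648·cos(3·t) finden. Das Integral von dem Snap, mit j(0) = 0, ergibt den Ruck: j(t) = -216·sin(3·t). Die Stammfunktion von dem Ruck ist die Beschleunigung. Mit a(0) = 72 erhalten wir a(t) = 72·cos(3·t). Mit ∫a(t)dt und Anwendung von v(0) = 0, finden wir v(t) = 24·sin(3·t). Die Stammfunktion von der Geschwindigkeit, mit x(0) = -3, ergibt die Position: x(t) = 5 - 8·cos(3·t). Mit x(t) = 5 - 8·cos(3·t) und Einsetzen von t = -pi/3, finden wir x = 13.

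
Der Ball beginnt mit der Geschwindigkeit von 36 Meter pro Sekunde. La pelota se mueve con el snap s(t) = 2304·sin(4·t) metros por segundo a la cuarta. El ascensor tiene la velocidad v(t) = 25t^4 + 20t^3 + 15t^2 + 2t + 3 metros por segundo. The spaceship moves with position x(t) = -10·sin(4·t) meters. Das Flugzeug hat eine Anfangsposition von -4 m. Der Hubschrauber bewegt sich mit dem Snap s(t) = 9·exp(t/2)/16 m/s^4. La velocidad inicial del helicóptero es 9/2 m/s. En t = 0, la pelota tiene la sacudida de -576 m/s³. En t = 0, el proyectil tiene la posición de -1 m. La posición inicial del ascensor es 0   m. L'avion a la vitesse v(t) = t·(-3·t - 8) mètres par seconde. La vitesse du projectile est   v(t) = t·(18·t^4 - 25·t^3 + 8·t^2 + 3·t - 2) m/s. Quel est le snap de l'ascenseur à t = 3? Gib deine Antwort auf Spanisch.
Debemos derivar nuestra ecuación de la velocidad v(t) = 25·t^4 + 20·t^3 + 15·t^2 + 2·t + 3 3 veces. La derivada de la velocidad da la aceleración: a(t) = 100·t^3 + 60·t^2 + 30·t + 2. La derivada de la aceleración da la sacudida: j(t) = 300·t^2 + 120·t + 30. Tomando d/dt de j(t), encontramos s(t) = 600·t + 120. Usando s(t) = 600·t + 120 y sustituyendo t = 3, encontramos s = 1920.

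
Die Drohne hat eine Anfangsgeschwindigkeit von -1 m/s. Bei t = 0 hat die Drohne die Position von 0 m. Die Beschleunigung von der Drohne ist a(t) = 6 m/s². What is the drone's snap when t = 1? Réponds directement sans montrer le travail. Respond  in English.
The answer is 0.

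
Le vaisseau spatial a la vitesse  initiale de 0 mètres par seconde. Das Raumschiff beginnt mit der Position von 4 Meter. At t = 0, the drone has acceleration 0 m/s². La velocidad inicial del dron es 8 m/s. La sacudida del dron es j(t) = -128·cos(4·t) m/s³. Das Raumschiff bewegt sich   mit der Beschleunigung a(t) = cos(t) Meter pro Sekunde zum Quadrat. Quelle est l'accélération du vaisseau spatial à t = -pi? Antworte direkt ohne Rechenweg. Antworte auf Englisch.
The acceleration at t = -pi is a = -1.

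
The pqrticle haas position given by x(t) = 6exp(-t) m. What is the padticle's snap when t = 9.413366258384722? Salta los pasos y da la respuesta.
s(9.413366258384722) = 0.000489754266712239.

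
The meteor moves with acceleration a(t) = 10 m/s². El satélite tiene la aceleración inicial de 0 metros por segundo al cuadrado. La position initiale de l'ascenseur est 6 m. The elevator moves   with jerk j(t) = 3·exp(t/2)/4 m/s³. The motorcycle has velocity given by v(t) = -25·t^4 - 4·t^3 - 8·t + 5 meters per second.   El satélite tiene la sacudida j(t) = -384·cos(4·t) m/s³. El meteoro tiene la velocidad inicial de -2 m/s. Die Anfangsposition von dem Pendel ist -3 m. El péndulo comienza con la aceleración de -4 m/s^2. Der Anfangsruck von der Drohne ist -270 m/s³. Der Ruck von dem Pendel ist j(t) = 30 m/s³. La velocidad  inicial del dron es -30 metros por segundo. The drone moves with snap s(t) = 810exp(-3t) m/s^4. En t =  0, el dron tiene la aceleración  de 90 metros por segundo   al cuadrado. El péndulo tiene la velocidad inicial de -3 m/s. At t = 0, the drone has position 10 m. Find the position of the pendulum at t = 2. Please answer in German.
Um dies zu lösen, müssen wir 3 Stammfunktionen unserer Gleichung für den Ruck j(t) = 30 finden. Die Stammfunktion von dem Ruck, mit a(0) = -4, ergibt die Beschleunigung: a(t) = 30·t - 4. Durch Integration von der Beschleunigung und Verwendung der Anfangsbedingung v(0) = -3, erhalten wir v(t) = 15·t^2 - 4·t - 3. Die Stammfunktion von der Geschwindigkeit ist die Position. Mit x(0) = -3 erhalten wir x(t) = 5·t^3 - 2·t^2 - 3·t - 3. Aus der Gleichung für die Position x(t) = 5·t^3 - 2·t^2 - 3·t - 3, setzen wir t = 2 ein und erhalten x = 23.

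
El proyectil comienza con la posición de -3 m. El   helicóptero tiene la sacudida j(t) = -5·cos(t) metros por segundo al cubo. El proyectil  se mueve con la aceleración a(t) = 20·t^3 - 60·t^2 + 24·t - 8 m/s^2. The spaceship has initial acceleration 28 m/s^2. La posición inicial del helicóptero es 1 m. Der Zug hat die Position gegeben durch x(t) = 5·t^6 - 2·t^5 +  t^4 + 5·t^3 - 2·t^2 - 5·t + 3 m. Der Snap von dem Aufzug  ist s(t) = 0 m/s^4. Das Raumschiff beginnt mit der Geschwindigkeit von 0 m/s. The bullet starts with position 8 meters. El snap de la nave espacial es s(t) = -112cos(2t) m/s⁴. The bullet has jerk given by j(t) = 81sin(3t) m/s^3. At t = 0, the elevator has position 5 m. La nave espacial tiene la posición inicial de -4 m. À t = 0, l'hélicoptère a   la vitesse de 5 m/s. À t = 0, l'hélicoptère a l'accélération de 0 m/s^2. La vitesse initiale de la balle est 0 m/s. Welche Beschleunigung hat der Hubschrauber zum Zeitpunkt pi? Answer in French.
En partant du jerk j(t) = -5·cos(t), nous prenons 1 intégrale. L'intégrale du jerk, avec a(0) = 0, donne l'accélération: a(t) = -5·sin(t). Nous avons l'accélération a(t) = -5·sin(t). En substituant t = pi: a(pi) = 0.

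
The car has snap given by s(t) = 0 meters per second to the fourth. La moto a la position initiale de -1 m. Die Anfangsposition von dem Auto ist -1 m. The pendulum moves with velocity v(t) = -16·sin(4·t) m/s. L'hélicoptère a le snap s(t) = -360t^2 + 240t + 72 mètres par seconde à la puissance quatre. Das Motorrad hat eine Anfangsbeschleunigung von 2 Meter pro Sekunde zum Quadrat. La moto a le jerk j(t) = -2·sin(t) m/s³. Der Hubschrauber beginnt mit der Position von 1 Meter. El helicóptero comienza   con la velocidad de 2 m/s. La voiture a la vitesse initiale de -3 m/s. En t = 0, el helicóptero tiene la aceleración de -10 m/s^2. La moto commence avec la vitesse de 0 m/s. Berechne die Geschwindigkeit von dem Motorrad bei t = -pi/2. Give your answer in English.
We need to integrate our jerk equation j(t) = -2·sin(t) 2 times. Taking ∫j(t)dt and applying a(0) = 2, we find a(t) = 2·cos(t). Taking ∫a(t)dt and applying v(0) = 0, we find v(t) = 2·sin(t). From the given velocity equation v(t) = 2·sin(t), we substitute t = -pi/2 to get v = -2.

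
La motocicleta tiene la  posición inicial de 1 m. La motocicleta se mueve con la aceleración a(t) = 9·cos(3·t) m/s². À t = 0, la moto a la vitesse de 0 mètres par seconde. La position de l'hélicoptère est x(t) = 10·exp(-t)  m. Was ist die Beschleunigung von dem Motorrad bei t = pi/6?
Mit a(t) = 9·cos(3·t) und Einsetzen von t = pi/6, finden wir a = 0.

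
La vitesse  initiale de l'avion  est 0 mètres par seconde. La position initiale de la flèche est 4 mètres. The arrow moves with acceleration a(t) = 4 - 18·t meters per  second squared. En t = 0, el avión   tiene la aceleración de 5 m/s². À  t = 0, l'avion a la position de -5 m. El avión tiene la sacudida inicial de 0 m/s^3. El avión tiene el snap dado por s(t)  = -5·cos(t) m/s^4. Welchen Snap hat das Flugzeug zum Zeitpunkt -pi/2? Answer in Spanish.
De la ecuación del snap s(t) = -5·cos(t), sustituimos t = -pi/2 para obtener s = 0.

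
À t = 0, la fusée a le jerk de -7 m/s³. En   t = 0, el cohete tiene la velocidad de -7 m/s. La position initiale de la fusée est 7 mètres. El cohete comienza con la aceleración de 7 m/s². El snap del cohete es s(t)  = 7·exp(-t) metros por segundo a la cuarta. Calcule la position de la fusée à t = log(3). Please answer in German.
Ausgehend von dem Snap s(t) = 7·exp(-t), nehmen wir 4 Stammfunktionen. Das Integral von dem Snap, mit j(0) = -7, ergibt den Ruck: j(t) = -7·exp(-t). Durch Integration von dem Ruck und Verwendung der Anfangsbedingung a(0) = 7, erhalten wir a(t) = 7·exp(-t). Mit ∫a(t)dt und Anwendung von v(0) = -7, finden wir v(t) = -7·exp(-t). Das Integral von der Geschwindigkeit ist die Position. Mit x(0) = 7 erhalten wir x(t) = 7·exp(-t). Mit x(t) = 7·exp(-t) und Einsetzen von t = log(3), finden wir x = 7/3.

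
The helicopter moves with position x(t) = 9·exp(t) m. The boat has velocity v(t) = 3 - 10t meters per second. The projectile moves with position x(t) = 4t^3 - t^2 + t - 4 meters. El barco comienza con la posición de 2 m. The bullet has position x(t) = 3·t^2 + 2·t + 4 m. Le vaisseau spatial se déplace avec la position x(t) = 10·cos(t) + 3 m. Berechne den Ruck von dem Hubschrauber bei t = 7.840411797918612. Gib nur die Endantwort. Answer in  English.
At t = 7.840411797918612, j = 22871.2599027057.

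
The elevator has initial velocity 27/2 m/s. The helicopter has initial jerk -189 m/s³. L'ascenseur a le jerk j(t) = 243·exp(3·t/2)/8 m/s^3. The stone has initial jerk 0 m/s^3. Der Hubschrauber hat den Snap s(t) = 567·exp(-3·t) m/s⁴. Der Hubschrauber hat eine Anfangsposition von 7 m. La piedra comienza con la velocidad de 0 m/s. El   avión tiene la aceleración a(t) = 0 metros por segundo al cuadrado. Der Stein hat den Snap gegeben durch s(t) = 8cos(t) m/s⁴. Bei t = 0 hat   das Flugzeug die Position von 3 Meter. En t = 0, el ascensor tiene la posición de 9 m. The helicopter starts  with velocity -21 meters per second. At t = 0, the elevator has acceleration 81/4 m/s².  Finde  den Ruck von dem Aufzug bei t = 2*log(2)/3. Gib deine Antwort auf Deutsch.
Aus der Gleichung für den Ruck j(t) = 243·exp(3·t/2)/8, setzen wir t = 2*log(2)/3 ein und erhalten j = 243/4.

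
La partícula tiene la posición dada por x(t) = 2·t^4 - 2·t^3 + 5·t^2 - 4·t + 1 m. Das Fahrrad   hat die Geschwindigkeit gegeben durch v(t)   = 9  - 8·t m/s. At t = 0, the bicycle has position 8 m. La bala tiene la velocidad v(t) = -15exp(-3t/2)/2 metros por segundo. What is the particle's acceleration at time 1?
We must differentiate our position equation x(t) = 2·t^4 - 2·t^3 + 5·t^2 - 4·t + 1 2 times. Taking d/dt of x(t), we find v(t) = 8·t^3 - 6·t^2 + 10·t - 4. The derivative of velocity gives acceleration: a(t) = 24·t^2 - 12·t + 10. Using a(t) = 24·t^2 - 12·t + 10 and substituting t = 1, we find a = 22.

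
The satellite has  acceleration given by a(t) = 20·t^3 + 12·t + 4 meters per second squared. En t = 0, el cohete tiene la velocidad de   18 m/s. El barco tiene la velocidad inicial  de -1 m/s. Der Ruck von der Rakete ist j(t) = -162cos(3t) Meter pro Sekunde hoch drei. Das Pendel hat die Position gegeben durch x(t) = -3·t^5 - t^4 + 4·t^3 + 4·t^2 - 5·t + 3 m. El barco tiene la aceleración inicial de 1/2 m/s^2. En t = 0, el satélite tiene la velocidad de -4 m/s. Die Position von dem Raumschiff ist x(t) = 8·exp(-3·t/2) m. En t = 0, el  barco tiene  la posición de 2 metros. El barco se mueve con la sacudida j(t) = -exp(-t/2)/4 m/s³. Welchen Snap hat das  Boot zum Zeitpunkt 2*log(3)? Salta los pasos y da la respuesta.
s(2*log(3)) = 1/24.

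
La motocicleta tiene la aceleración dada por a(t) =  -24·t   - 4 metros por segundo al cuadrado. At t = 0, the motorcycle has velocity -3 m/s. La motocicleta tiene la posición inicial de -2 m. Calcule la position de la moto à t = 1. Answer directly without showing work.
La réponse est -11.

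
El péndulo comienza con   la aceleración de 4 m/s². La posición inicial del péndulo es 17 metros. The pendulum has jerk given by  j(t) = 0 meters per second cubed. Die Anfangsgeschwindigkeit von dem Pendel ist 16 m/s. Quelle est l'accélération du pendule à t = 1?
En partant du jerk j(t) = 0, nous prenons 1 intégrale. La primitive du jerk, avec a(0) = 4, donne l'accélération: a(t) = 4. En utilisant a(t) = 4 et en substituant t = 1, nous trouvons a = 4.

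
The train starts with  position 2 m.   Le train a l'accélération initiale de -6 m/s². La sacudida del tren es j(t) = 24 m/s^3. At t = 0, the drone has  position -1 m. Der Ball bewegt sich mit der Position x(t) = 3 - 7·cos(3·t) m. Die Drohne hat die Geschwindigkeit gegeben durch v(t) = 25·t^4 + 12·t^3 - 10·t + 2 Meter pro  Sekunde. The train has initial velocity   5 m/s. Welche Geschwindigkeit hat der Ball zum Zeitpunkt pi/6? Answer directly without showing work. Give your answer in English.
v(pi/6) = 21.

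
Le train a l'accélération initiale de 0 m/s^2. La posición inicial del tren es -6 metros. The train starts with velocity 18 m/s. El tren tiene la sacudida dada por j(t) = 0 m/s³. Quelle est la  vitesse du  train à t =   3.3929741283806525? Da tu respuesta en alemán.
Wir müssen die Stammfunktion unserer Gleichung für den Ruck j(t) = 0 2-mal finden. Die Stammfunktion von dem Ruck, mit a(0) = 0, ergibt die Beschleunigung: a(t) = 0. Das Integral von der Beschleunigung, mit v(0) = 18, ergibt die Geschwindigkeit: v(t) = 18. Aus der Gleichung für die Geschwindigkeit v(t) = 18, setzen wir t = 3.3929741283806525 ein und erhalten v = 18.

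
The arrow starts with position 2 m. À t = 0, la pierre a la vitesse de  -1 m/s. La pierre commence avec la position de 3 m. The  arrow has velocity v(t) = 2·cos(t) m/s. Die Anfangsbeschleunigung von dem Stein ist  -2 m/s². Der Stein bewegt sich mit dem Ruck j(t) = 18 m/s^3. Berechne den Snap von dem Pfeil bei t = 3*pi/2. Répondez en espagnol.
Partiendo de la velocidad v(t) = 2·cos(t), tomamos 3 derivadas. Derivando la velocidad, obtenemos la aceleración: a(t) = -2·sin(t). Tomando d/dt de a(t), encontramos j(t) = -2·cos(t). La derivada de la sacudida da el snap: s(t) = 2·sin(t). Usando s(t) = 2·sin(t) y sustituyendo t = 3*pi/2, encontramos s = -2.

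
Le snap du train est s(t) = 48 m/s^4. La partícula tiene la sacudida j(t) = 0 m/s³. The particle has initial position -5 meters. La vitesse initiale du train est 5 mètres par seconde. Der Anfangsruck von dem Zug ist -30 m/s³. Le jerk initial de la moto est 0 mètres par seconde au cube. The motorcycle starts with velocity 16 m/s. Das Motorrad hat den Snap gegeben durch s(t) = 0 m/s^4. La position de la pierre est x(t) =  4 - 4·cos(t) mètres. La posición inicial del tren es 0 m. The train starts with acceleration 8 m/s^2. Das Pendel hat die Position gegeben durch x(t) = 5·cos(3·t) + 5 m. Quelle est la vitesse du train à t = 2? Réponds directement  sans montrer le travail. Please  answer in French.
À t = 2, v = 25.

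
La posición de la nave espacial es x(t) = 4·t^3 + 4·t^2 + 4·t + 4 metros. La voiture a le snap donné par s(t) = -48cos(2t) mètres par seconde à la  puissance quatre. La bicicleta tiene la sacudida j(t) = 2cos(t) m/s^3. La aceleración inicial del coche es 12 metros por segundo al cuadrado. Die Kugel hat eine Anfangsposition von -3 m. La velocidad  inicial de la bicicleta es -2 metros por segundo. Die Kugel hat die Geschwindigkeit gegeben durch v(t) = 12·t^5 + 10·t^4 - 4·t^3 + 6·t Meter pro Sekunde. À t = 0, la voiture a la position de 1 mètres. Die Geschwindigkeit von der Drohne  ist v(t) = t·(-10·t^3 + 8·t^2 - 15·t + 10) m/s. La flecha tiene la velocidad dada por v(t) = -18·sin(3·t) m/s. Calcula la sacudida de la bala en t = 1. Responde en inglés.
Starting from velocity v(t) = 12·t^5 + 10·t^4 - 4·t^3 + 6·t, we take 2 derivatives. Taking d/dt of v(t), we find a(t) = 60·t^4 + 40·t^3 - 12·t^2 + 6. Differentiating acceleration, we get jerk: j(t) = 240·t^3 + 120·t^2 - 24·t. We have jerk j(t) = 240·t^3 + 120·t^2 - 24·t. Substituting t = 1: j(1) = 336.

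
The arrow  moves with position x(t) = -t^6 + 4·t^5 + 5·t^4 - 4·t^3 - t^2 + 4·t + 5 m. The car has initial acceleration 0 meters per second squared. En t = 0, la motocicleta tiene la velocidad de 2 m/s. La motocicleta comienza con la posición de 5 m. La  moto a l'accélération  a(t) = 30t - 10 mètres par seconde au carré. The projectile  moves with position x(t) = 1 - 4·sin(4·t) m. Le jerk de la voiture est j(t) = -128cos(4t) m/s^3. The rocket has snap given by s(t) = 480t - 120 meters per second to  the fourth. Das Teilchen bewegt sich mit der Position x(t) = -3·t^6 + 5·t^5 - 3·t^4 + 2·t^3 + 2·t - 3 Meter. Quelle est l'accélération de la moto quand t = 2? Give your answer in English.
We have acceleration a(t) = 30·t - 10. Substituting t = 2: a(2) = 50.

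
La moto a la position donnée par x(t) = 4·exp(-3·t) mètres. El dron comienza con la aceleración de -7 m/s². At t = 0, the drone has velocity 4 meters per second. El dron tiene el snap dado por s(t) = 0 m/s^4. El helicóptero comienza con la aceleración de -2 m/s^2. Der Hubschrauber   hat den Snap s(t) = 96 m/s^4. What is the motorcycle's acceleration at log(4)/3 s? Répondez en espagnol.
Para resolver esto, necesitamos tomar 2 derivadas de nuestra ecuación de la posición x(t) = 4·exp(-3·t). Derivando la posición, obtenemos la velocidad: v(t) = -12·exp(-3·t). Tomando d/dt de v(t), encontramos a(t) = 36·exp(-3·t). Tenemos la aceleración a(t) = 36·exp(-3·t). Sustituyendo t = log(4)/3: a(log(4)/3) = 9.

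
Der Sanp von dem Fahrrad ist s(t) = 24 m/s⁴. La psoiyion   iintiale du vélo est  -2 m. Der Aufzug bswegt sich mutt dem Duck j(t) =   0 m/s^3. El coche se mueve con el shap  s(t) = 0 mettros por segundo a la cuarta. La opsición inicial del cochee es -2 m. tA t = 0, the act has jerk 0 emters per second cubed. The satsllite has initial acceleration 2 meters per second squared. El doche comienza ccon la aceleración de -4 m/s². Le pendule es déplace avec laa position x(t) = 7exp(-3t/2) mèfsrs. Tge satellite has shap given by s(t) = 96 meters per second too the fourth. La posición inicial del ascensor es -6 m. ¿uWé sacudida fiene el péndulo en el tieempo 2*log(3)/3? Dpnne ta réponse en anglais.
We must differentiate our position equation x(t) = 7·exp(-3·t/2) 3 times. The derivative of position gives velocity: v(t) = -21·exp(-3·t/2)/2. The derivative of velocity gives acceleration: a(t) = 63·exp(-3·t/2)/4. Taking d/dt of a(t), we find j(t) = -189·exp(-3·t/2)/8. We have jerk j(t) = -189·exp(-3·t/2)/8. Substituting t = 2*log(3)/3: j(2*log(3)/3) = -63/8.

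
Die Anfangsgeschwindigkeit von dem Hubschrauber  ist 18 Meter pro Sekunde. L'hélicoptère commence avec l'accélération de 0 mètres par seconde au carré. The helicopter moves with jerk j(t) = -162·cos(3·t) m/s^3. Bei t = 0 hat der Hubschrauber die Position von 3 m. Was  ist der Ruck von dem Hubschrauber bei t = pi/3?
Aus der Gleichung für den Ruck j(t) = -162·cos(3·t), setzen wir t = pi/3 ein und erhalten j = 162.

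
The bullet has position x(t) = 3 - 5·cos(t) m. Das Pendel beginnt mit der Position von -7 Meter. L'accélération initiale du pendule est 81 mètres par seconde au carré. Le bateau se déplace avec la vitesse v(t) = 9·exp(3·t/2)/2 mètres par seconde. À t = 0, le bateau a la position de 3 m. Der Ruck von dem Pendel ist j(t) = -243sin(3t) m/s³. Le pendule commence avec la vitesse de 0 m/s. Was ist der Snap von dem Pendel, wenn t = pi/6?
Ausgehend von dem Ruck j(t) = -243·sin(3·t), nehmen wir 1 Ableitung. Mit d/dt von j(t) finden wir s(t) = -729·cos(3·t). Mit s(t) = -729·cos(3·t) und Einsetzen von t = pi/6, finden wir s = 0.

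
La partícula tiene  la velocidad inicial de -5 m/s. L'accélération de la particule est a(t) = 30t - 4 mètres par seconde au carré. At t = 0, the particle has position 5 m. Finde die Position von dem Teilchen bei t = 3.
Um dies zu lösen, müssen wir 2 Stammfunktionen unserer Gleichung für die Beschleunigung a(t) = 30·t - 4 finden. Die Stammfunktion von der Beschleunigung, mit v(0) = -5, ergibt die Geschwindigkeit: v(t) = 15·t^2 - 4·t - 5. Durch Integration von der Geschwindigkeit und Verwendung der Anfangsbedingung x(0) = 5, erhalten wir x(t) = 5·t^3 - 2·t^2 - 5·t + 5. Mit x(t) = 5·t^3 - 2·t^2 - 5·t + 5 und Einsetzen von t = 3, finden wir x = 107.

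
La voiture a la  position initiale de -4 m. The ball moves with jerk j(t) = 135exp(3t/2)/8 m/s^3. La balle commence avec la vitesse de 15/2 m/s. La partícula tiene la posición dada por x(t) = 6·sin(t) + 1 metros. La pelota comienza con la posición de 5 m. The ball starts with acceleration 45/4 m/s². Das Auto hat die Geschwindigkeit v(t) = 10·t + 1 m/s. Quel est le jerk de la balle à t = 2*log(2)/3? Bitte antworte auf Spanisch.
De la ecuación de la sacudida j(t) = 135·exp(3·t/2)/8, sustituimos t = 2*log(2)/3 para obtener j = 135/4.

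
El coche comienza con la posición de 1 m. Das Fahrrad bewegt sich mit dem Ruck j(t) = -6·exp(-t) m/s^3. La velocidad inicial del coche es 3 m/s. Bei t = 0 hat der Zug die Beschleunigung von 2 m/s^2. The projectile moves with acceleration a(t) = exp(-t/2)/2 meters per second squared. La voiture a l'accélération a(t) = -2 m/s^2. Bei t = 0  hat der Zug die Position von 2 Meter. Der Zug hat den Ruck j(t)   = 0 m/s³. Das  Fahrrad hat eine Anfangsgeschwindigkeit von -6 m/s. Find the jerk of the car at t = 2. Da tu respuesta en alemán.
Ausgehend von der Beschleunigung a(t) = -2, nehmen wir 1 Ableitung. Die Ableitung von der Beschleunigung ergibt den Ruck: j(t) = 0. Mit j(t) = 0 und Einsetzen von t = 2, finden wir j = 0.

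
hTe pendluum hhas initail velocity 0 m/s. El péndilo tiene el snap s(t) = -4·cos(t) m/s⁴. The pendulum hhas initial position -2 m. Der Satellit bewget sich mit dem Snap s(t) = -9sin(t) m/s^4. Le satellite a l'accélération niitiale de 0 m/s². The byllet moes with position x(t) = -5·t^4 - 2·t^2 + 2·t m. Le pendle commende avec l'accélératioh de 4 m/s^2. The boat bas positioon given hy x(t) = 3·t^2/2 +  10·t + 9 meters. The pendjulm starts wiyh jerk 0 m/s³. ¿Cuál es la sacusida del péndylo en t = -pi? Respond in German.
Um dies zu lösen, müssen wir 1 Stammfunktion unserer Gleichung für den Snap s(t) = -4·cos(t) finden. Durch Integration von dem Snap und Verwendung der Anfangsbedingung j(0) = 0, erhalten wir j(t) = -4·sin(t). Mit j(t) = -4·sin(t) und Einsetzen von t = -pi, finden wir j = 0.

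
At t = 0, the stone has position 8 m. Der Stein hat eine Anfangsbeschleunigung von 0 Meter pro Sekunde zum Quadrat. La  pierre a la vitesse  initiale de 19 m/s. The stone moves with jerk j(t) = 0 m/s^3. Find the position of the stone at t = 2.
Starting from jerk j(t) = 0, we take 3 integrals. Taking ∫j(t)dt and applying a(0) = 0, we find a(t) = 0. Integrating acceleration and using the initial condition v(0) = 19, we get v(t) = 19. Taking ∫v(t)dt and applying x(0) = 8, we find x(t) = 19·t + 8. We have position x(t) = 19·t + 8. Substituting t = 2: x(2) = 46.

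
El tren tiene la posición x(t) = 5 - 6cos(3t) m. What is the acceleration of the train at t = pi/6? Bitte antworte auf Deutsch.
Um dies zu lösen, müssen wir 2 Ableitungen unserer Gleichung für die Position x(t) = 5 - 6·cos(3·t) nehmen. Mit d/dt von x(t) finden wir v(t) = 18·sin(3·t). Die Ableitung von der Geschwindigkeit ergibt die Beschleunigung: a(t) = 54·cos(3·t). Aus der Gleichung für die Beschleunigung a(t) = 54·cos(3·t), setzen wir t = pi/6 ein und erhalten a = 0.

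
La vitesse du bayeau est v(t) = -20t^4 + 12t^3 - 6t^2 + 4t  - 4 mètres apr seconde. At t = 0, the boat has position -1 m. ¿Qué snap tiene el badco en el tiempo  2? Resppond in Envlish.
Starting from velocity v(t) = -20·t^4 + 12·t^3 - 6·t^2 + 4·t - 4, we take 3 derivatives. The derivative of velocity gives acceleration: a(t) = -80·t^3 + 36·t^2 - 12·t + 4. Differentiating acceleration, we get jerk: j(t) = -240·t^2 + 72·t - 12. The derivative of jerk gives snap: s(t) = 72 - 480·t. Using s(t) = 72 - 480·t and substituting t = 2, we find s = -888.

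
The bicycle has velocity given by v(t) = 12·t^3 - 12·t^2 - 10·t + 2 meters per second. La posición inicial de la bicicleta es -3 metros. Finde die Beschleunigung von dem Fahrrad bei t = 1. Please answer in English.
We must differentiate our velocity equation v(t) = 12·t^3 - 12·t^2 - 10·t + 2 1 time. The derivative of velocity gives acceleration: a(t) = 36·t^2 - 24·t - 10. Using a(t) = 36·t^2 - 24·t - 10 and substituting t = 1, we find a = 2.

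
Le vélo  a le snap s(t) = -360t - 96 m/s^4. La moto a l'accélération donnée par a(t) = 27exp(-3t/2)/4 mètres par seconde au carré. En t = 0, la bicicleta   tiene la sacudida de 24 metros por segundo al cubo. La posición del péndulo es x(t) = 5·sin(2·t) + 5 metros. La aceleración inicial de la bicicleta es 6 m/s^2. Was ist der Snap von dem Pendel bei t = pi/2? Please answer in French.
Pour résoudre ceci, nous devons prendre 4 dérivées de notre équation de la position x(t) = 5·sin(2·t) + 5. En prenant d/dt de x(t), nous trouvons v(t) = 10·cos(2·t). En prenant d/dt de v(t), nous trouvons a(t) = -20·sin(2·t). En prenant d/dt de a(t), nous trouvons j(t) = -40·cos(2·t). En prenant d/dt de j(t), nous trouvons s(t) = 80·sin(2·t). Nous avons le snap s(t) = 80·sin(2·t). En substituant t = pi/2: s(pi/2) = 0.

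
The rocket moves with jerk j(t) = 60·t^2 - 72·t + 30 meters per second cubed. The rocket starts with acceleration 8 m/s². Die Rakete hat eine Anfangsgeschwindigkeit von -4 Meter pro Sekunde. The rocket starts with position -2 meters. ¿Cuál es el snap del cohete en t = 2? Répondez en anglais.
To solve this, we need to take 1 derivative of our jerk equation j(t) = 60·t^2 - 72·t + 30. Taking d/dt of j(t), we find s(t) = 120·t - 72. We have snap s(t) = 120·t - 72. Substituting t = 2: s(2) = 168.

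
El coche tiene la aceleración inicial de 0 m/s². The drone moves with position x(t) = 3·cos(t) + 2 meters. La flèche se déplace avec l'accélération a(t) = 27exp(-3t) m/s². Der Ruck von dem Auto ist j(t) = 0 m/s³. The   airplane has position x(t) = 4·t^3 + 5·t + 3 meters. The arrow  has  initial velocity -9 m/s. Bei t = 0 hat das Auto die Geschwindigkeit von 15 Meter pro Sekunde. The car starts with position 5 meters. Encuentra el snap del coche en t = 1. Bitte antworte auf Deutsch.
Wir müssen unsere Gleichung für den Ruck j(t) = 0 1-mal ableiten. Mit d/dt von j(t) finden wir s(t) = 0. Wir haben den Snap s(t) = 0. Durch Einsetzen von t = 1: s(1) = 0.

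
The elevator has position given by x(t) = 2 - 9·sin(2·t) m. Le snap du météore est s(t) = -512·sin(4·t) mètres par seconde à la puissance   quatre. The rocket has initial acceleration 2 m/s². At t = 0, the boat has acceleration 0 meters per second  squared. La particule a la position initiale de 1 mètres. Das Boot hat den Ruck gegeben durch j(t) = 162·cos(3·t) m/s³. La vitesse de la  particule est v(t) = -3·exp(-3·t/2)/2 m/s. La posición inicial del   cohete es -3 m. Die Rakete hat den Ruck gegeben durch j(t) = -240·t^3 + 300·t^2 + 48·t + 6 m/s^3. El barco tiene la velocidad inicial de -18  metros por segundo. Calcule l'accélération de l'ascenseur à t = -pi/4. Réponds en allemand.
Um dies zu lösen, müssen wir 2 Ableitungen unserer Gleichung für die Position x(t) = 2 - 9·sin(2·t) nehmen. Durch Ableiten von der Position erhalten wir die Geschwindigkeit: v(t) = -18·cos(2·t). Mit d/dt von v(t) finden wir a(t) = 36·sin(2·t). Wir haben die Beschleunigung a(t) = 36·sin(2·t). Durch Einsetzen von t = -pi/4: a(-pi/4) = -36.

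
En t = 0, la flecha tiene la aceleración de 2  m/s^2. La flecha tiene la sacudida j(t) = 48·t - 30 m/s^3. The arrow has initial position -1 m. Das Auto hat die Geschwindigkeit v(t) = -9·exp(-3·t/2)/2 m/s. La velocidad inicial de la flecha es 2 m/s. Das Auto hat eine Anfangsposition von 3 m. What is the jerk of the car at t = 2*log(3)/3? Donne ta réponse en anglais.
To solve this, we need to take 2 derivatives of our velocity equation v(t) = -9·exp(-3·t/2)/2. Differentiating velocity, we get acceleration: a(t) = 27·exp(-3·t/2)/4. Differentiating acceleration, we get jerk: j(t) = -81·exp(-3·t/2)/8. Using j(t) = -81·exp(-3·t/2)/8 and substituting t = 2*log(3)/3, we find j = -27/8.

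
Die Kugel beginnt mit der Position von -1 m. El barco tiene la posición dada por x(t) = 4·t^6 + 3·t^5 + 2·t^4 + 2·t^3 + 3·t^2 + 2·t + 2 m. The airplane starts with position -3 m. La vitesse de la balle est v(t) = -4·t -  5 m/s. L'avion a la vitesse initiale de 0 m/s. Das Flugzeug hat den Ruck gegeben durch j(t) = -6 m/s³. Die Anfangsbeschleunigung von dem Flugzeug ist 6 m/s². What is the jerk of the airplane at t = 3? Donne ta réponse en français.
Nous avons le jerk j(t) = -6. En substituant t = 3: j(3) = -6.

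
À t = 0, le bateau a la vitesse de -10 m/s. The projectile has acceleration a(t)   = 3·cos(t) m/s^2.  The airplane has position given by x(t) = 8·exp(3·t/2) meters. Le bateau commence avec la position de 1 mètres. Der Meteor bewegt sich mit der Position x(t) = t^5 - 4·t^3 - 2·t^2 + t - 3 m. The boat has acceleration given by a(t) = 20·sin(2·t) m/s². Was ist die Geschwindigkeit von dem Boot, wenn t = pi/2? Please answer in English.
To find the answer, we compute 1 antiderivative of a(t) = 20·sin(2·t). Finding the integral of a(t) and using v(0) = -10: v(t) = -10·cos(2·t). Using v(t) = -10·cos(2·t) and substituting t = pi/2, we find v = 10.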